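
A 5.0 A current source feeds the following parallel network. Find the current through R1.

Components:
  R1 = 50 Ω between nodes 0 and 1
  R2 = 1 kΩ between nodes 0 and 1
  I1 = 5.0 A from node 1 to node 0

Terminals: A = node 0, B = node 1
All resistors sit directly between nodes 0 and 1, so they are in parallel and share one voltage V; the full source current 5 A splits among them.
1/R_par = 1/50 + 1/1000 = 0.021 S  =>  R_par = 47.62 Ω
V = I × R_par = 5 × 47.62 = 238.1 V
I_R1 = V/R1 = 238.1/50 = 4.762 A

Final answer: 4.762 A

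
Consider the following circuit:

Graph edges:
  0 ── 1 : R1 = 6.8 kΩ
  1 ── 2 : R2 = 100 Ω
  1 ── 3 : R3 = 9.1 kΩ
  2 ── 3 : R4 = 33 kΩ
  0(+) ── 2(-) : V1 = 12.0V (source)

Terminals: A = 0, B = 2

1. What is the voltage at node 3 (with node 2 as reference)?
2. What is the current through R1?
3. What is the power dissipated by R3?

Nodal analysis, taking node 2 as the 0 V reference.
Source V1 fixes V_0 = 12 V.
KCL at each unknown node (sum of currents leaving = 0; resistances in Ω):
  Node 1: (V_1 - 12)/6800 + (V_1 - 0)/100 + (V_1 - V_3)/9100 = 0
  Node 3: (V_3 - V_1)/9100 + (V_3 - 0)/33000 = 0
Collecting terms (coefficients in siemens):
  0.01026·V_1 - 0.0001099·V_3 = 0.001765
  0.0001402·V_3 - 0.0001099·V_1 = 0
Determinant D = (0.01026)(0.0001402) - (-0.0001099)(-0.0001099) = 0.000001426
V_1 = [(0.001765)(0.0001402) - (-0.0001099)(0)]/D = 0.1735 V
V_3 = [(0.01026)(0) - (0.001765)(-0.0001099)]/D = 0.136 V
Part 1:
  Read off the nodal solution: V_3 = 0.136 V
Part 2:
  I_R1 = (V_0 - V_1)/R1 = (12 - 0.1735)/6800 = 0.001739 A
  Magnitude: I_R1 = 0.001739 A
Part 3:
  I_R3 = (V_1 - V_3)/R3 = (0.1735 - 0.136)/9100 = 0.000004121 A
  P_R3 = I_R3² × R3 = (0.000004121)² × 9100 = 0.0000001546 W

Final answers:
1. V_3 = 0.136 V
2. I_R1 = 0.001739 A
3. P_R3 = 1.546e-07 W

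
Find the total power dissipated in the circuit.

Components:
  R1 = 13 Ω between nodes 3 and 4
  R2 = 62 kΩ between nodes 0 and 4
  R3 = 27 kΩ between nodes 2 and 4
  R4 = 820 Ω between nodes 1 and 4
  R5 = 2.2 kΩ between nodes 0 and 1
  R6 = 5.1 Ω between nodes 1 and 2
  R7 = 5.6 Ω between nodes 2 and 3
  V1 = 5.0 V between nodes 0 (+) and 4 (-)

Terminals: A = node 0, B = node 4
Nodal analysis, taking node 4 as the 0 V reference.
Source V1 fixes V_0 = 5 V.
KCL at each unknown node (sum of currents leaving = 0; resistances in Ω):
  Node 1: (V_1 - 0)/820 + (V_1 - 5)/2200 + (V_1 - V_2)/5.1 = 0
  Node 2: (V_2 - 0)/27000 + (V_2 - V_1)/5.1 + (V_2 - V_3)/5.6 = 0
  Node 3: (V_3 - 0)/13 + (V_3 - V_2)/5.6 = 0
Collecting terms (coefficients in siemens):
  0.1978·V_1 - 0.1961·V_2 = 0.002273
  0.3747·V_2 - 0.1961·V_1 - 0.1786·V_3 = 0
  0.2555·V_3 - 0.1786·V_2 = 0
Solving these 3 simultaneous equations (Gaussian elimination) gives:
  V_1 = 0.05178 V, V_2 = 0.04063 V, V_3 = 0.0284 V
Power in each resistor, P = (ΔV)²/R:
  P_R1 = (0.0284 - 0)²/13 = 0.00006204 W
  P_R2 = (5 - 0)²/62000 = 0.0004032 W
  P_R3 = (0.04063 - 0)²/27000 = 0.00000006115 W
  P_R4 = (0.05178 - 0)²/820 = 0.00000327 W
  P_R5 = (5 - 0.05178)²/2200 = 0.01113 W
  P_R6 = (0.05178 - 0.04063)²/5.1 = 0.00002437 W
  P_R7 = (0.04063 - 0.0284)²/5.6 = 0.00002672 W
P_total = P_R1 + P_R2 + P_R3 + P_R4 + P_R5 + P_R6 + P_R7 = 0.01165 W

Final answer: 0.01165 W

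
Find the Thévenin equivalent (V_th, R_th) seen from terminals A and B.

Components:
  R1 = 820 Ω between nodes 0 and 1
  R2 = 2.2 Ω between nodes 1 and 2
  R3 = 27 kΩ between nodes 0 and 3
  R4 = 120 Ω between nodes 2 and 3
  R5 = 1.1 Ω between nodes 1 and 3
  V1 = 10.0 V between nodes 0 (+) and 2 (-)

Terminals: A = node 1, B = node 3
Step 1 — V_th is the open-circuit voltage V_A - V_B (nothing connected across the terminals).
Nodal analysis, taking node 2 as the 0 V reference.
Source V1 fixes V_0 = 10 V.
KCL at each unknown node (sum of currents leaving = 0; resistances in Ω):
  Node 1: (V_1 - 10)/820 + (V_1 - 0)/2.2 + (V_1 - V_3)/1.1 = 0
  Node 3: (V_3 - 10)/27000 + (V_3 - 0)/120 + (V_3 - V_1)/1.1 = 0
Collecting terms (coefficients in siemens):
  1.365·V_1 - 0.9091·V_3 = 0.0122
  0.9175·V_3 - 0.9091·V_1 = 0.0003704
Determinant D = (1.365)(0.9175) - (-0.9091)(-0.9091) = 0.4258
V_1 = [(0.0122)(0.9175) - (-0.9091)(0.0003704)]/D = 0.02707 V
V_3 = [(1.365)(0.0003704) - (0.0122)(-0.9091)]/D = 0.02723 V
V_th = V_1 - V_3 = 0.02707 - 0.02723 = -0.0001567 V
Step 2 — R_th: zero the source — replace V1 by a short circuit (node 2 merges into node 0) — and find the resistance seen between A (node 1) and B (node 3).
Reduce the network between node 1 (A) and node 3 (B) by series/parallel combination:
  Rp1 = R1 ‖ R2 (parallel, both between nodes 0 and 1) = 1/(1/820 + 1/2.2) = 2.194 Ω
  Rp2 = R3 ‖ R4 (parallel, both between nodes 0 and 3) = 1/(1/27000 + 1/120) = 119.5 Ω
  Rs1 = Rp1 + Rp2 (series, joined only at node 0) = 2.194 + 119.5 = 121.7 Ω
  Rp3 = R5 ‖ Rs1 (parallel, both between nodes 1 and 3) = 1/(1/1.1 + 1/121.7) = 1.09 Ω
R_th = 1.09 Ω

Final answer: V_th = -0.0001567 V, R_th = 1.09 Ω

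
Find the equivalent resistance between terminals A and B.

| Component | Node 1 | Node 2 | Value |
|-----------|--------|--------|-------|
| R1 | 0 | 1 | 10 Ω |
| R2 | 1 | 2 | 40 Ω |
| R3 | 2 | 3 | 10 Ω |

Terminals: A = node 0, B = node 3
Reduce the network between node 0 (A) and node 3 (B) by series/parallel combination:
  Rs1 = R1 + R2 (series, joined only at node 1) = 10 + 40 = 50 Ω
  Rs2 = R3 + Rs1 (series, joined only at node 2) = 10 + 50 = 60 Ω
R_eq = 60 Ω

Final answer: 60 Ω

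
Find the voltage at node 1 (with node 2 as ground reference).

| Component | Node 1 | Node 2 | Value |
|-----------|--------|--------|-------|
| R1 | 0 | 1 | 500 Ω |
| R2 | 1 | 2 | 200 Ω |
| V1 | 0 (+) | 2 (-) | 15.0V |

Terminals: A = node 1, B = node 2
Nodal analysis, taking node 2 as the 0 V reference.
Source V1 fixes V_0 = 15 V.
KCL at each unknown node (sum of currents leaving = 0; resistances in Ω):
  Node 1: (V_1 - 15)/500 + (V_1 - 0)/200 = 0
Collecting terms: 0.007 × V_1 = 0.03  =>  V_1 = 4.286 V
The requested potential is V_1 = 4.286 V.

Final answer: V_1 = 4.286 V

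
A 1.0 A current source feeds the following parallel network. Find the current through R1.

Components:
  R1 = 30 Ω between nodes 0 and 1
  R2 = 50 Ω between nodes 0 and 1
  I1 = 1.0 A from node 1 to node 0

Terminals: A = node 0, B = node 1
All resistors sit directly between nodes 0 and 1, so they are in parallel and share one voltage V; the full source current 1 A splits among them.
1/R_par = 1/30 + 1/50 = 0.05333 S  =>  R_par = 18.75 Ω
V = I × R_par = 1 × 18.75 = 18.75 V
I_R1 = V/R1 = 18.75/30 = 0.625 A

Final answer: 0.625 A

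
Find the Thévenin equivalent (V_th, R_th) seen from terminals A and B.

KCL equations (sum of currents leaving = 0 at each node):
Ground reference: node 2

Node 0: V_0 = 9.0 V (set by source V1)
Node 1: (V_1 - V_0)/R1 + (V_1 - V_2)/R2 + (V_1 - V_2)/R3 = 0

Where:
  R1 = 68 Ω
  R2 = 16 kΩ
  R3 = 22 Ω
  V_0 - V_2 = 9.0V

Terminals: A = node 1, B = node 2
Step 1 — V_th is the open-circuit voltage V_A - V_B (nothing connected across the terminals).
Nodal analysis, taking node 2 as the 0 V reference.
Source V1 fixes V_0 = 9 V.
KCL at each unknown node (sum of currents leaving = 0; resistances in Ω):
  Node 1: (V_1 - 9)/68 + (V_1 - 0)/16000 + (V_1 - 0)/22 = 0
Collecting terms: 0.06022 × V_1 = 0.1324  =>  V_1 = 2.198 V
V_th = V_1 - V_2 = 2.198 - 0 = 2.198 V
Step 2 — R_th: zero the source — replace V1 by a short circuit (node 2 merges into node 0) — and find the resistance seen between A (node 1) and B (node 0).
Reduce the network between node 1 (A) and node 0 (B) by series/parallel combination:
  Rp1 = R1 ‖ R2 ‖ R3 (parallel, all between nodes 0 and 1) = 1/(1/68 + 1/16000 + 1/22) = 16.6 Ω
R_th = 16.6 Ω

Final answer: V_th = 2.198 V, R_th = 16.6 Ω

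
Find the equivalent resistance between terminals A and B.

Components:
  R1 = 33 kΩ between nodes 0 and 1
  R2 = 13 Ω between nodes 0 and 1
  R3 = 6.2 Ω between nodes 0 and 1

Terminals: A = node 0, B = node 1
Reduce the network between node 0 (A) and node 1 (B) by series/parallel combination:
  Rp1 = R1 ‖ R2 ‖ R3 (parallel, all between nodes 0 and 1) = 1/(1/33000 + 1/13 + 1/6.2) = 4.197 Ω
R_eq = 4.197 Ω

Final answer: 4.197 Ω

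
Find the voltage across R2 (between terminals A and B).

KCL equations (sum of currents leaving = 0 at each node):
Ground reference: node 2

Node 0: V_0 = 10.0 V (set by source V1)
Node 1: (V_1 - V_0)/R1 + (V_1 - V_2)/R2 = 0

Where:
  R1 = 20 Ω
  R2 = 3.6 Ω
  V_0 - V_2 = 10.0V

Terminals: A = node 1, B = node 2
R1 and R2 are in series across V1 (node 0 → node 1 → node 2), and the output A–B is taken across R2, so this is a voltage divider.
Series current: I = V1/(R1 + R2) = 10/(20 + 3.6) = 10/23.6 = 0.4237 A
V_R2 = I × R2 = V1 × R2/(R1 + R2) = 10 × 3.6/23.6 = 1.525 V

Final answer: 1.525 V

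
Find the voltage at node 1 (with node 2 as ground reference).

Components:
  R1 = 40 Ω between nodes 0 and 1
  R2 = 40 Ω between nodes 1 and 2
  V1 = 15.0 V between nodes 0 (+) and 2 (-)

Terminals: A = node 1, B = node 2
Nodal analysis, taking node 2 as the 0 V reference.
Source V1 fixes V_0 = 15 V.
KCL at each unknown node (sum of currents leaving = 0; resistances in Ω):
  Node 1: (V_1 - 15)/40 + (V_1 - 0)/40 = 0
Collecting terms: 0.05 × V_1 = 0.375  =>  V_1 = 7.5 V
The requested potential is V_1 = 7.5 V.

Final answer: V_1 = 7.5 V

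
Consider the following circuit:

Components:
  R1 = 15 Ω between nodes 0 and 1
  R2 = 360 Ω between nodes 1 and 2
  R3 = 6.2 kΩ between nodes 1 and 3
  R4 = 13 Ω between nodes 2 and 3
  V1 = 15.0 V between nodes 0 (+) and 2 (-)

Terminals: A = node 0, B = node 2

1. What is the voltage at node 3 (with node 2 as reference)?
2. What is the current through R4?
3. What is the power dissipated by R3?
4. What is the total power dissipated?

Nodal analysis, taking node 2 as the 0 V reference.
Source V1 fixes V_0 = 15 V.
KCL at each unknown node (sum of currents leaving = 0; resistances in Ω):
  Node 1: (V_1 - 15)/15 + (V_1 - 0)/360 + (V_1 - V_3)/6200 = 0
  Node 3: (V_3 - V_1)/6200 + (V_3 - 0)/13 = 0
Collecting terms (coefficients in siemens):
  0.06961·V_1 - 0.0001613·V_3 = 1
  0.07708·V_3 - 0.0001613·V_1 = 0
Determinant D = (0.06961)(0.07708) - (-0.0001613)(-0.0001613) = 0.005365
V_1 = [(1)(0.07708) - (-0.0001613)(0)]/D = 14.37 V
V_3 = [(0.06961)(0) - (1)(-0.0001613)]/D = 0.03006 V
Part 1:
  Read off the nodal solution: V_3 = 0.03006 V
Part 2:
  I_R4 = (V_2 - V_3)/R4 = (0 - 0.03006)/13 = -0.002312 A
  Magnitude: I_R4 = 0.002312 A
Part 3:
  I_R3 = (V_1 - V_3)/R3 = (14.37 - 0.03006)/6200 = 0.002312 A
  P_R3 = I_R3² × R3 = (0.002312)² × 6200 = 0.03315 W
Part 4:
  Power in each resistor, P = (ΔV)²/R:
    P_R1 = (15 - 14.37)²/15 = 0.02674 W
    P_R2 = (14.37 - 0)²/360 = 0.5733 W
    P_R3 = (14.37 - 0.03006)²/6200 = 0.03315 W
    P_R4 = (0 - 0.03006)²/13 = 0.00006951 W
  P_total = P_R1 + P_R2 + P_R3 + P_R4 = 0.6333 W

Final answers:
1. V_3 = 0.03006 V
2. I_R4 = 0.002312 A
3. P_R3 = 0.03315 W
4. P_total = 0.6333 W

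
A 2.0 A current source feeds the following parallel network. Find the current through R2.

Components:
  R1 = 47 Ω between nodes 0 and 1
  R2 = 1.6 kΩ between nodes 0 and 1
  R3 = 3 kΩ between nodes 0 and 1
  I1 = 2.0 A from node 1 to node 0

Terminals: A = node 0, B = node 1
All resistors sit directly between nodes 0 and 1, so they are in parallel and share one voltage V; the full source current 2 A splits among them.
1/R_par = 1/47 + 1/1600 + 1/3000 = 0.02223 S  =>  R_par = 44.97 Ω
V = I × R_par = 2 × 44.97 = 89.95 V
I_R2 = V/R2 = 89.95/1600 = 0.05622 A

Final answer: 0.05622 A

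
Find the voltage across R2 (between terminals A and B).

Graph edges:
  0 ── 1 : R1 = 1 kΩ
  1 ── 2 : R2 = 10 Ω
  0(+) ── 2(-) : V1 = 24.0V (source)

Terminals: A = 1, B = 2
R1 and R2 are in series across V1 (node 0 → node 1 → node 2), and the output A–B is taken across R2, so this is a voltage divider.
Series current: I = V1/(R1 + R2) = 24/(1000 + 10) = 24/1010 = 0.02376 A
V_R2 = I × R2 = V1 × R2/(R1 + R2) = 24 × 10/1010 = 0.2376 V

Final answer: 0.2376 V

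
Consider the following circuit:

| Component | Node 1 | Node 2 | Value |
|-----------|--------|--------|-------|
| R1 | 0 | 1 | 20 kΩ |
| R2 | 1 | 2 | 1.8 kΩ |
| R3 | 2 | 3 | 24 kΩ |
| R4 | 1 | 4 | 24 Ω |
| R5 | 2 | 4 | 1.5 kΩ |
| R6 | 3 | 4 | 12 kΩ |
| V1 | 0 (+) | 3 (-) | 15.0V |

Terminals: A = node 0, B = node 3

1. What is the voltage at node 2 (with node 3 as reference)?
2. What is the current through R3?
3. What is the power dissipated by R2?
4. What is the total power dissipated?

Nodal analysis, taking node 3 as the 0 V reference.
Source V1 fixes V_0 = 15 V.
KCL at each unknown node (sum of currents leaving = 0; resistances in Ω):
  Node 1: (V_1 - 15)/20000 + (V_1 - V_2)/1800 + (V_1 - V_4)/24 = 0
  Node 2: (V_2 - V_1)/1800 + (V_2 - 0)/24000 + (V_2 - V_4)/1500 = 0
  Node 4: (V_4 - V_1)/24 + (V_4 - V_2)/1500 + (V_4 - 0)/12000 = 0
Collecting terms (coefficients in siemens):
  0.04227·V_1 - 0.0005556·V_2 - 0.04167·V_4 = 0.00075
  0.001264·V_2 - 0.0005556·V_1 - 0.0006667·V_4 = 0
  0.04242·V_4 - 0.04167·V_1 - 0.0006667·V_2 = 0
Solving these 3 simultaneous equations (Gaussian elimination) gives:
  V_1 = 4.326 V, V_2 = 4.178 V, V_4 = 4.315 V
Part 1:
  Read off the nodal solution: V_2 = 4.178 V
Part 2:
  I_R3 = (V_2 - V_3)/R3 = (4.178 - 0)/24000 = 0.0001741 A
  Magnitude: I_R3 = 0.0001741 A
Part 3:
  I_R2 = (V_1 - V_2)/R2 = (4.326 - 4.178)/1800 = 0.00008241 A
  P_R2 = I_R2² × R2 = (0.00008241)² × 1800 = 0.00001222 W
Part 4:
  Power in each resistor, P = (ΔV)²/R:
    P_R1 = (15 - 4.326)²/20000 = 0.005697 W
    P_R2 = (4.326 - 4.178)²/1800 = 0.00001222 W
    P_R3 = (4.178 - 0)²/24000 = 0.0007273 W
    P_R4 = (4.326 - 4.315)²/24 = 0.000004888 W
    P_R5 = (4.178 - 4.315)²/1500 = 0.0000126 W
    P_R6 = (0 - 4.315)²/12000 = 0.001552 W
  P_total = P_R1 + P_R2 + P_R3 + P_R4 + P_R5 + P_R6 = 0.008005 W

Final answers:
1. V_2 = 4.178 V
2. I_R3 = 0.0001741 A
3. P_R2 = 1.222e-05 W
4. P_total = 0.008005 W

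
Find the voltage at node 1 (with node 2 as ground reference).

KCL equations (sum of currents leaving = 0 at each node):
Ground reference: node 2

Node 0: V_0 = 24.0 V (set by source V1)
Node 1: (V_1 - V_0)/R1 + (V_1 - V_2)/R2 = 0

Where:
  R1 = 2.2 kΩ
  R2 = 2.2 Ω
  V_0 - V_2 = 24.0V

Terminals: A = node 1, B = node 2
Nodal analysis, taking node 2 as the 0 V reference.
Source V1 fixes V_0 = 24 V.
KCL at each unknown node (sum of currents leaving = 0; resistances in Ω):
  Node 1: (V_1 - 24)/2200 + (V_1 - 0)/2.2 = 0
Collecting terms: 0.455 × V_1 = 0.01091  =>  V_1 = 0.02398 V
The requested potential is V_1 = 0.02398 V.

Final answer: V_1 = 0.02398 V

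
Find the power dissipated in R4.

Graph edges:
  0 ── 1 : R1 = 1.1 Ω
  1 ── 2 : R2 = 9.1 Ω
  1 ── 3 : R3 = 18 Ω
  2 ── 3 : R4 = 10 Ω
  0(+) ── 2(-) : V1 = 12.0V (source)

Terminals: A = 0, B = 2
Nodal analysis, taking node 2 as the 0 V reference.
Source V1 fixes V_0 = 12 V.
KCL at each unknown node (sum of currents leaving = 0; resistances in Ω):
  Node 1: (V_1 - 12)/1.1 + (V_1 - 0)/9.1 + (V_1 - V_3)/18 = 0
  Node 3: (V_3 - V_1)/18 + (V_3 - 0)/10 = 0
Collecting terms (coefficients in siemens):
  1.075·V_1 - 0.05556·V_3 = 10.91
  0.1556·V_3 - 0.05556·V_1 = 0
Determinant D = (1.075)(0.1556) - (-0.05556)(-0.05556) = 0.1641
V_1 = [(10.91)(0.1556) - (-0.05556)(0)]/D = 10.34 V
V_3 = [(1.075)(0) - (10.91)(-0.05556)]/D = 3.694 V
I_R4 = (V_2 - V_3)/R4 = (0 - 3.694)/10 = -0.3694 A
P_R4 = I_R4² × R4 = (-0.3694)² × 10 = 1.365 W

Final answer: 1.365 W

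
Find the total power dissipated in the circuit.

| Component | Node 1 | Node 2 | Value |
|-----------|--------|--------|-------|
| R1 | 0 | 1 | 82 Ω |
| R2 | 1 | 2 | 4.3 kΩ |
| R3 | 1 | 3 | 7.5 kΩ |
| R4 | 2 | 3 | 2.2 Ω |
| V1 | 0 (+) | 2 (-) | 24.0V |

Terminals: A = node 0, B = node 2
Nodal analysis, taking node 2 as the 0 V reference.
Source V1 fixes V_0 = 24 V.
KCL at each unknown node (sum of currents leaving = 0; resistances in Ω):
  Node 1: (V_1 - 24)/82 + (V_1 - 0)/4300 + (V_1 - V_3)/7500 = 0
  Node 3: (V_3 - V_1)/7500 + (V_3 - 0)/2.2 = 0
Collecting terms (coefficients in siemens):
  0.01256·V_1 - 0.0001333·V_3 = 0.2927
  0.4547·V_3 - 0.0001333·V_1 = 0
Determinant D = (0.01256)(0.4547) - (-0.0001333)(-0.0001333) = 0.005711
V_1 = [(0.2927)(0.4547) - (-0.0001333)(0)]/D = 23.3 V
V_3 = [(0.01256)(0) - (0.2927)(-0.0001333)]/D = 0.006833 V
Power in each resistor, P = (ΔV)²/R:
  P_R1 = (24 - 23.3)²/82 = 0.005959 W
  P_R2 = (23.3 - 0)²/4300 = 0.1263 W
  P_R3 = (23.3 - 0.006833)²/7500 = 0.07235 W
  P_R4 = (0 - 0.006833)²/2.2 = 0.00002122 W
P_total = P_R1 + P_R2 + P_R3 + P_R4 = 0.2046 W

Final answer: 0.2046 W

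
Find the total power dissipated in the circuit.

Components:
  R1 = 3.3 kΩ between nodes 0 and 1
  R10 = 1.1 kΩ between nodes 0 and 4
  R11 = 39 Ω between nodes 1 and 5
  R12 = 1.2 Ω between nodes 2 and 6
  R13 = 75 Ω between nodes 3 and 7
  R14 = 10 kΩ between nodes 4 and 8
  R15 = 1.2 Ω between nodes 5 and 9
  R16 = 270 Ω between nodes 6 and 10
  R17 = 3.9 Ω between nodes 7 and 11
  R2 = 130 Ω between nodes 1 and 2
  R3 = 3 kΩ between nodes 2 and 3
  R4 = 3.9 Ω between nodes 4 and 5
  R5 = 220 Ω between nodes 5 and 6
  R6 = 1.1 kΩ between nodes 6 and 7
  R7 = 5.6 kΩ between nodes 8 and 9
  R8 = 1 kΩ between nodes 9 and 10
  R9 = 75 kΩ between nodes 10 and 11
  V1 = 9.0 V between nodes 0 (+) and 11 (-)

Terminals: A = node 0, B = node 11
Nodal analysis, taking node 11 as the 0 V reference.
Source V1 fixes V_0 = 9 V.
KCL at each unknown node (sum of currents leaving = 0; resistances in Ω):
  Node 1: (V_1 - 9)/3300 + (V_1 - V_2)/130 + (V_1 - V_5)/39 = 0
  Node 2: (V_2 - V_1)/130 + (V_2 - V_3)/3000 + (V_2 - V_6)/1.2 = 0
  Node 3: (V_3 - V_2)/3000 + (V_3 - V_7)/75 = 0
  Node 4: (V_4 - V_5)/3.9 + (V_4 - 9)/1100 + (V_4 - V_8)/10000 = 0
  Node 5: (V_5 - V_4)/3.9 + (V_5 - V_6)/220 + (V_5 - V_1)/39 + (V_5 - V_9)/1.2 = 0
  Node 6: (V_6 - V_5)/220 + (V_6 - V_7)/1100 + (V_6 - V_2)/1.2 + (V_6 - V_10)/270 = 0
  Node 7: (V_7 - V_6)/1100 + (V_7 - V_3)/75 + (V_7 - 0)/3.9 = 0
  Node 8: (V_8 - V_9)/5600 + (V_8 - V_4)/10000 = 0
  Node 9: (V_9 - V_8)/5600 + (V_9 - V_10)/1000 + (V_9 - V_5)/1.2 = 0
  Node 10: (V_10 - V_9)/1000 + (V_10 - 0)/75000 + (V_10 - V_6)/270 = 0
Collecting terms (coefficients in siemens):
  0.03364·V_1 - 0.007692·V_2 - 0.02564·V_5 = 0.002727
  0.8414·V_2 - 0.007692·V_1 - 0.0003333·V_3 - 0.8333·V_6 = 0
  0.01367·V_3 - 0.0003333·V_2 - 0.01333·V_7 = 0
  0.2574·V_4 - 0.2564·V_5 - 0.0001·V_8 = 0.008182
  1.12·V_5 - 0.02564·V_1 - 0.2564·V_4 - 0.004545·V_6 - 0.8333·V_9 = 0
  0.8425·V_6 - 0.8333·V_2 - 0.004545·V_5 - 0.0009091·V_7 - 0.003704·V_10 = 0
  0.2707·V_7 - 0.01333·V_3 - 0.0009091·V_6 = 0
  0.0002786·V_8 - 0.0001·V_4 - 0.0001786·V_9 = 0
  0.8345·V_9 - 0.8333·V_5 - 0.0001786·V_8 - 0.001·V_10 = 0
  0.004717·V_10 - 0.003704·V_6 - 0.001·V_9 = 0
Solving these 10 simultaneous equations (Gaussian elimination) gives:
  V_1 = 4.608 V, V_2 = 4.232 V, V_3 = 0.123 V, V_4 = 4.685 V
  V_5 = 4.669 V, V_6 = 4.23 V, V_7 = 0.02027 V, V_8 = 4.675 V
  V_9 = 4.669 V, V_10 = 4.311 V
Power in each resistor, P = (ΔV)²/R:
  P_R1 = (9 - 4.608)²/3300 = 0.005845 W
  P_R2 = (4.608 - 4.232)²/130 = 0.001091 W
  P_R3 = (4.232 - 0.123)²/3000 = 0.005627 W
  P_R4 = (4.685 - 4.669)²/3.9 = 0.00005999 W
  P_R5 = (4.669 - 4.23)²/220 = 0.0008785 W
  P_R6 = (4.23 - 0.02027)²/1100 = 0.01611 W
  P_R7 = (4.675 - 4.669)²/5600 = 0.00000000569 W
  P_R8 = (4.669 - 4.311)²/1000 = 0.0001282 W
  P_R9 = (4.311 - 0)²/75000 = 0.0002478 W
  P_R10 = (9 - 4.685)²/1100 = 0.01693 W
  P_R11 = (4.608 - 4.669)²/39 = 0.00009573 W
  P_R12 = (4.232 - 4.23)²/1.2 = 0.000002802 W
  P_R13 = (0.123 - 0.02027)²/75 = 0.0001407 W
  P_R14 = (4.685 - 4.675)²/10000 = 0.00000001016 W
  P_R15 = (4.669 - 4.669)²/1.2 = 0.000000153 W
  P_R16 = (4.23 - 4.311)²/270 = 0.00002439 W
  P_R17 = (0.02027 - 0)²/3.9 = 0.0001053 W
P_total = P_R1 + P_R2 + P_R3 + P_R4 + P_R5 + P_R6 + P_R7 + P_R8 + P_R9 + P_R10 + P_R11 + P_R12 + P_R13 + P_R14 + P_R15 + P_R16 + P_R17 = 0.04728 W

Final answer: 0.04728 W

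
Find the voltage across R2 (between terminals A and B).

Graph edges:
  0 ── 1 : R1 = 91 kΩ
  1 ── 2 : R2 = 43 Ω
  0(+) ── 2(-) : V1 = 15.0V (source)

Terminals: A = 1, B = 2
R1 and R2 are in series across V1 (node 0 → node 1 → node 2), and the output A–B is taken across R2, so this is a voltage divider.
Series current: I = V1/(R1 + R2) = 15/(91000 + 43) = 15/91040 = 0.0001648 A
V_R2 = I × R2 = V1 × R2/(R1 + R2) = 15 × 43/91040 = 0.007085 V

Final answer: 0.007085 V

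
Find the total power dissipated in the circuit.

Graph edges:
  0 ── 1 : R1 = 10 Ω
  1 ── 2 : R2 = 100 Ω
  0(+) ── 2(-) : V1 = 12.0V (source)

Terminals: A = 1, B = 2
Nodal analysis, taking node 2 as the 0 V reference.
Source V1 fixes V_0 = 12 V.
KCL at each unknown node (sum of currents leaving = 0; resistances in Ω):
  Node 1: (V_1 - 12)/10 + (V_1 - 0)/100 = 0
Collecting terms: 0.11 × V_1 = 1.2  =>  V_1 = 10.91 V
Power in each resistor, P = (ΔV)²/R:
  P_R1 = (12 - 10.91)²/10 = 0.119 W
  P_R2 = (10.91 - 0)²/100 = 1.19 W
P_total = P_R1 + P_R2 = 1.309 W

Final answer: 1.309 W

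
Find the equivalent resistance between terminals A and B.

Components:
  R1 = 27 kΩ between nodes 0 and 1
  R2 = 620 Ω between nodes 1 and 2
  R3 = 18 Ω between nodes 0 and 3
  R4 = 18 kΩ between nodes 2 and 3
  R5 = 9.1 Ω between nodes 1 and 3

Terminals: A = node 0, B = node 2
The network is not a plain series/parallel combination. Inject a 1 A test current into terminal A (node 0) and return it from terminal B (node 2); then R_eq = V_A / (1 A).
Nodal analysis, taking node 2 as the 0 V reference.
Current source I_test pushes 1 A into node 0 and draws it out of node 2.
KCL at each unknown node (sum of currents leaving = 0; resistances in Ω):
  Node 0: (V_0 - V_1)/27000 + (V_0 - V_3)/18 - 1 = 0
  Node 1: (V_1 - V_0)/27000 + (V_1 - 0)/620 + (V_1 - V_3)/9.1 = 0
  Node 3: (V_3 - V_0)/18 + (V_3 - V_1)/9.1 + (V_3 - 0)/18000 = 0
Collecting terms (coefficients in siemens):
  0.05559·V_0 - 0.00003704·V_1 - 0.05556·V_3 = 1
  0.1115·V_1 - 0.00003704·V_0 - 0.1099·V_3 = 0
  0.1655·V_3 - 0.05556·V_0 - 0.1099·V_1 = 0
Solving these 3 simultaneous equations (Gaussian elimination) gives:
  V_0 = 625.8 V, V_1 = 599.1 V, V_3 = 607.8 V
R_eq = V_0 / 1 A = 625.8 Ω

Final answer: 625.8 Ω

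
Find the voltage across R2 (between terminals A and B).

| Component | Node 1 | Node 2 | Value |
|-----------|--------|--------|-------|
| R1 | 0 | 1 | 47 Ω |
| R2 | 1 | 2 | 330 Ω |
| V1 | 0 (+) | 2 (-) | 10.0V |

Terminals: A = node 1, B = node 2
R1 and R2 are in series across V1 (node 0 → node 1 → node 2), and the output A–B is taken across R2, so this is a voltage divider.
Series current: I = V1/(R1 + R2) = 10/(47 + 330) = 10/377 = 0.02653 A
V_R2 = I × R2 = V1 × R2/(R1 + R2) = 10 × 330/377 = 8.753 V

Final answer: 8.753 V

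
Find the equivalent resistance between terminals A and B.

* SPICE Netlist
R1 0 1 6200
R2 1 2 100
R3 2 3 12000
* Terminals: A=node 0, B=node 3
Reduce the network between node 0 (A) and node 3 (B) by series/parallel combination:
  Rs1 = R1 + R2 (series, joined only at node 1) = 6200 + 100 = 6300 Ω
  Rs2 = R3 + Rs1 (series, joined only at node 2) = 12000 + 6300 = 18300 Ω
R_eq = 18.3 kΩ

Final answer: 18.3 kΩ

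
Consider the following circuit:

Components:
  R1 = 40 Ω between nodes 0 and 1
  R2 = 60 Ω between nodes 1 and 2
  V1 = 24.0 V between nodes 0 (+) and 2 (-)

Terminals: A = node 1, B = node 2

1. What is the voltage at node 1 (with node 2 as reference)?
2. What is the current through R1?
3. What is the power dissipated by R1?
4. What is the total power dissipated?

Nodal analysis, taking node 2 as the 0 V reference.
Source V1 fixes V_0 = 24 V.
KCL at each unknown node (sum of currents leaving = 0; resistances in Ω):
  Node 1: (V_1 - 24)/40 + (V_1 - 0)/60 = 0
Collecting terms: 0.04167 × V_1 = 0.6  =>  V_1 = 14.4 V
Part 1:
  Read off the nodal solution: V_1 = 14.4 V
Part 2:
  I_R1 = (V_0 - V_1)/R1 = (24 - 14.4)/40 = 0.24 A
  Magnitude: I_R1 = 0.24 A
Part 3:
  I_R1 = (V_0 - V_1)/R1 = (24 - 14.4)/40 = 0.24 A
  P_R1 = I_R1² × R1 = (0.24)² × 40 = 2.304 W
Part 4:
  Power in each resistor, P = (ΔV)²/R:
    P_R1 = (24 - 14.4)²/40 = 2.304 W
    P_R2 = (14.4 - 0)²/60 = 3.456 W
  P_total = P_R1 + P_R2 = 5.76 W

Final answers:
1. V_1 = 14.4 V
2. I_R1 = 0.24 A
3. P_R1 = 2.304 W
4. P_total = 5.76 W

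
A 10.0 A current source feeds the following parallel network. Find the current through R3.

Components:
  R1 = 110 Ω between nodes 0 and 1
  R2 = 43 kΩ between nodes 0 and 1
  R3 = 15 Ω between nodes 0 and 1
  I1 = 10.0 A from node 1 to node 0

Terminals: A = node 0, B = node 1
All resistors sit directly between nodes 0 and 1, so they are in parallel and share one voltage V; the full source current 10 A splits among them.
1/R_par = 1/110 + 1/43000 + 1/15 = 0.07578 S  =>  R_par = 13.2 Ω
V = I × R_par = 10 × 13.2 = 132 V
I_R3 = V/R3 = 132/15 = 8.797 A

Final answer: 8.797 A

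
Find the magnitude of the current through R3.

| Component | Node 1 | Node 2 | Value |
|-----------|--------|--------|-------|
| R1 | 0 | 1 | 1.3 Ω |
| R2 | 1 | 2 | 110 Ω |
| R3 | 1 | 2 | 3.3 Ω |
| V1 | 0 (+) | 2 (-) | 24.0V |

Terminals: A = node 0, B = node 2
Nodal analysis, taking node 2 as the 0 V reference.
Source V1 fixes V_0 = 24 V.
KCL at each unknown node (sum of currents leaving = 0; resistances in Ω):
  Node 1: (V_1 - 24)/1.3 + (V_1 - 0)/110 + (V_1 - 0)/3.3 = 0
Collecting terms: 1.081 × V_1 = 18.46  =>  V_1 = 17.07 V
I_R3 = (V_1 - V_2)/R3 = (17.07 - 0)/3.3 = 5.174 A
|I_R3| = 5.174 A

Final answer: |I_R3| = 5.174 A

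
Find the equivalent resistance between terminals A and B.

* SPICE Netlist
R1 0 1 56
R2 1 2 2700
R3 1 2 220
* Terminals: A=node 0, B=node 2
Reduce the network between node 0 (A) and node 2 (B) by series/parallel combination:
  Rp1 = R2 ‖ R3 (parallel, both between nodes 1 and 2) = 1/(1/2700 + 1/220) = 203.4 Ω
  Rs1 = R1 + Rp1 (series, joined only at node 1) = 56 + 203.4 = 259.4 Ω
R_eq = 259.4 Ω

Final answer: 259.4 Ω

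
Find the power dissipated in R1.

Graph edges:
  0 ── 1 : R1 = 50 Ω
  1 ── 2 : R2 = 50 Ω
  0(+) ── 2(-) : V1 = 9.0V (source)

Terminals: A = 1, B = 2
Nodal analysis, taking node 2 as the 0 V reference.
Source V1 fixes V_0 = 9 V.
KCL at each unknown node (sum of currents leaving = 0; resistances in Ω):
  Node 1: (V_1 - 9)/50 + (V_1 - 0)/50 = 0
Collecting terms: 0.04 × V_1 = 0.18  =>  V_1 = 4.5 V
I_R1 = (V_0 - V_1)/R1 = (9 - 4.5)/50 = 0.09 A
P_R1 = I_R1² × R1 = (0.09)² × 50 = 0.405 W

Final answer: 0.405 W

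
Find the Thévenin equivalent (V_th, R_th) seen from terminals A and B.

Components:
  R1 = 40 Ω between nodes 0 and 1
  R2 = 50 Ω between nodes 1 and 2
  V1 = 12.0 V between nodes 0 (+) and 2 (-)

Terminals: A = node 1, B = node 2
Step 1 — V_th is the open-circuit voltage V_A - V_B (nothing connected across the terminals).
Nodal analysis, taking node 2 as the 0 V reference.
Source V1 fixes V_0 = 12 V.
KCL at each unknown node (sum of currents leaving = 0; resistances in Ω):
  Node 1: (V_1 - 12)/40 + (V_1 - 0)/50 = 0
Collecting terms: 0.045 × V_1 = 0.3  =>  V_1 = 6.667 V
V_th = V_1 - V_2 = 6.667 - 0 = 6.667 V
Step 2 — R_th: zero the source — replace V1 by a short circuit (node 2 merges into node 0) — and find the resistance seen between A (node 1) and B (node 0).
Reduce the network between node 1 (A) and node 0 (B) by series/parallel combination:
  Rp1 = R1 ‖ R2 (parallel, both between nodes 0 and 1) = 1/(1/40 + 1/50) = 22.22 Ω
R_th = 22.22 Ω

Final answer: V_th = 6.667 V, R_th = 22.22 Ω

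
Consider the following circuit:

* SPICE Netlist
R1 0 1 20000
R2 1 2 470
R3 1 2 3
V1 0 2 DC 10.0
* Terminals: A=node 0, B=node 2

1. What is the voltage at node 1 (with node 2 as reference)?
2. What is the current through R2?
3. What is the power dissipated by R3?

Nodal analysis, taking node 2 as the 0 V reference.
Source V1 fixes V_0 = 10 V.
KCL at each unknown node (sum of currents leaving = 0; resistances in Ω):
  Node 1: (V_1 - 10)/20000 + (V_1 - 0)/470 + (V_1 - 0)/3 = 0
Collecting terms: 0.3355 × V_1 = 0.0005  =>  V_1 = 0.00149 V
Part 1:
  Read off the nodal solution: V_1 = 0.00149 V
Part 2:
  I_R2 = (V_1 - V_2)/R2 = (0.00149 - 0)/470 = 0.000003171 A
  Magnitude: I_R2 = 0.000003171 A
Part 3:
  I_R3 = (V_1 - V_2)/R3 = (0.00149 - 0)/3 = 0.0004968 A
  P_R3 = I_R3² × R3 = (0.0004968)² × 3 = 0.0000007403 W

Final answers:
1. V_1 = 0.00149 V
2. I_R2 = 3.171e-06 A
3. P_R3 = 7.403e-07 W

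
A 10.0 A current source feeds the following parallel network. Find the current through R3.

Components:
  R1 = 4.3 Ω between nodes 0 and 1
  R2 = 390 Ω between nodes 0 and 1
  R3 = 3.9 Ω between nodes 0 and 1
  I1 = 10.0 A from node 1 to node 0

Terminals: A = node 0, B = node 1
All resistors sit directly between nodes 0 and 1, so they are in parallel and share one voltage V; the full source current 10 A splits among them.
1/R_par = 1/4.3 + 1/390 + 1/3.9 = 0.4915 S  =>  R_par = 2.034 Ω
V = I × R_par = 10 × 2.034 = 20.34 V
I_R3 = V/R3 = 20.34/3.9 = 5.217 A

Final answer: 5.217 A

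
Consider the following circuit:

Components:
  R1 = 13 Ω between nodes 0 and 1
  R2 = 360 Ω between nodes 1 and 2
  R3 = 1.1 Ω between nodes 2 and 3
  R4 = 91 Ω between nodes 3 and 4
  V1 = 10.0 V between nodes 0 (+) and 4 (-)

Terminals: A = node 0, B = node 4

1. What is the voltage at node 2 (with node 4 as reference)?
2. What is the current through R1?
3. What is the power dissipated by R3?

Nodal analysis, taking node 4 as the 0 V reference.
Source V1 fixes V_0 = 10 V.
KCL at each unknown node (sum of currents leaving = 0; resistances in Ω):
  Node 1: (V_1 - 10)/13 + (V_1 - V_2)/360 = 0
  Node 2: (V_2 - V_1)/360 + (V_2 - V_3)/1.1 = 0
  Node 3: (V_3 - V_2)/1.1 + (V_3 - 0)/91 = 0
Collecting terms (coefficients in siemens):
  0.0797·V_1 - 0.002778·V_2 = 0.7692
  0.9119·V_2 - 0.002778·V_1 - 0.9091·V_3 = 0
  0.9201·V_3 - 0.9091·V_2 = 0
Solving these 3 simultaneous equations (Gaussian elimination) gives:
  V_1 = 9.72 V, V_2 = 1.98 V, V_3 = 1.957 V
Part 1:
  Read off the nodal solution: V_2 = 1.98 V
Part 2:
  I_R1 = (V_0 - V_1)/R1 = (10 - 9.72)/13 = 0.0215 A
  Magnitude: I_R1 = 0.0215 A
Part 3:
  I_R3 = (V_2 - V_3)/R3 = (1.98 - 1.957)/1.1 = 0.0215 A
  P_R3 = I_R3² × R3 = (0.0215)² × 1.1 = 0.0005085 W

Final answers:
1. V_2 = 1.98 V
2. I_R1 = 0.0215 A
3. P_R3 = 0.0005085 W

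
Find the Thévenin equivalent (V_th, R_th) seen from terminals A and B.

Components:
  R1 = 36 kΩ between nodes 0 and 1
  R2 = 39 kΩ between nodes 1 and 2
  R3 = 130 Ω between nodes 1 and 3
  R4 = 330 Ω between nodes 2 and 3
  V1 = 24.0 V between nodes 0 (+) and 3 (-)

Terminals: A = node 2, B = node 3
Step 1 — V_th is the open-circuit voltage V_A - V_B (nothing connected across the terminals).
Nodal analysis, taking node 3 as the 0 V reference.
Source V1 fixes V_0 = 24 V.
KCL at each unknown node (sum of currents leaving = 0; resistances in Ω):
  Node 1: (V_1 - 24)/36000 + (V_1 - V_2)/39000 + (V_1 - 0)/130 = 0
  Node 2: (V_2 - V_1)/39000 + (V_2 - 0)/330 = 0
Collecting terms (coefficients in siemens):
  0.007746·V_1 - 0.00002564·V_2 = 0.0006667
  0.003056·V_2 - 0.00002564·V_1 = 0
Determinant D = (0.007746)(0.003056) - (-0.00002564)(-0.00002564) = 0.00002367
V_1 = [(0.0006667)(0.003056) - (-0.00002564)(0)]/D = 0.08607 V
V_2 = [(0.007746)(0) - (0.0006667)(-0.00002564)]/D = 0.0007222 V
V_th = V_2 - V_3 = 0.0007222 - 0 = 0.0007222 V
Step 2 — R_th: zero the source — replace V1 by a short circuit (node 3 merges into node 0) — and find the resistance seen between A (node 2) and B (node 0).
Reduce the network between node 2 (A) and node 0 (B) by series/parallel combination:
  Rp1 = R1 ‖ R3 (parallel, both between nodes 0 and 1) = 1/(1/36000 + 1/130) = 129.5 Ω
  Rs1 = R2 + Rp1 (series, joined only at node 1) = 39000 + 129.5 = 39130 Ω
  Rp2 = R4 ‖ Rs1 (parallel, both between nodes 0 and 2) = 1/(1/330 + 1/39130) = 327.2 Ω
R_th = 327.2 Ω

Final answer: V_th = 0.0007222 V, R_th = 327.2 Ω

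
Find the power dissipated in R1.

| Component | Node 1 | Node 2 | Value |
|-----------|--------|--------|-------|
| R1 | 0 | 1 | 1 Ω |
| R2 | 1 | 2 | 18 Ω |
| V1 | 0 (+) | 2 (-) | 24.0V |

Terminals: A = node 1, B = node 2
Nodal analysis, taking node 2 as the 0 V reference.
Source V1 fixes V_0 = 24 V.
KCL at each unknown node (sum of currents leaving = 0; resistances in Ω):
  Node 1: (V_1 - 24)/1 + (V_1 - 0)/18 = 0
Collecting terms: 1.056 × V_1 = 24  =>  V_1 = 22.74 V
I_R1 = (V_0 - V_1)/R1 = (24 - 22.74)/1 = 1.263 A
P_R1 = I_R1² × R1 = (1.263)² × 1 = 1.596 W

Final answer: 1.596 W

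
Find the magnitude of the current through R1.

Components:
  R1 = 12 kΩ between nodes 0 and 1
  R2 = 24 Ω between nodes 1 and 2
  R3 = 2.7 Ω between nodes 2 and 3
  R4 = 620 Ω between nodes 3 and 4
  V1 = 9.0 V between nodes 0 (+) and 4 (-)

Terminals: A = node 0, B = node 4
Nodal analysis, taking node 4 as the 0 V reference.
Source V1 fixes V_0 = 9 V.
KCL at each unknown node (sum of currents leaving = 0; resistances in Ω):
  Node 1: (V_1 - 9)/12000 + (V_1 - V_2)/24 = 0
  Node 2: (V_2 - V_1)/24 + (V_2 - V_3)/2.7 = 0
  Node 3: (V_3 - V_2)/2.7 + (V_3 - 0)/620 = 0
Collecting terms (coefficients in siemens):
  0.04175·V_1 - 0.04167·V_2 = 0.00075
  0.412·V_2 - 0.04167·V_1 - 0.3704·V_3 = 0
  0.372·V_3 - 0.3704·V_2 = 0
Solving these 3 simultaneous equations (Gaussian elimination) gives:
  V_1 = 0.4602 V, V_2 = 0.4431 V, V_3 = 0.4412 V
I_R1 = (V_0 - V_1)/R1 = (9 - 0.4602)/12000 = 0.0007116 A
|I_R1| = 0.0007116 A

Final answer: |I_R1| = 0.0007116 A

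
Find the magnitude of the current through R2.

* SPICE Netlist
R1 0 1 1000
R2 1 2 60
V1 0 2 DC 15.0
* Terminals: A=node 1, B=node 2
Nodal analysis, taking node 2 as the 0 V reference.
Source V1 fixes V_0 = 15 V.
KCL at each unknown node (sum of currents leaving = 0; resistances in Ω):
  Node 1: (V_1 - 15)/1000 + (V_1 - 0)/60 = 0
Collecting terms: 0.01767 × V_1 = 0.015  =>  V_1 = 0.8491 V
I_R2 = (V_1 - V_2)/R2 = (0.8491 - 0)/60 = 0.01415 A
|I_R2| = 0.01415 A

Final answer: |I_R2| = 0.01415 A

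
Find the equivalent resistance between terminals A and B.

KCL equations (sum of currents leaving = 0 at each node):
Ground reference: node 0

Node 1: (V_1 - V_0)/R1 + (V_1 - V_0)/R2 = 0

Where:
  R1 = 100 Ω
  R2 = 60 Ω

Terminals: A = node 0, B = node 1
Reduce the network between node 0 (A) and node 1 (B) by series/parallel combination:
  Rp1 = R1 ‖ R2 (parallel, both between nodes 0 and 1) = 1/(1/100 + 1/60) = 37.5 Ω
R_eq = 37.5 Ω

Final answer: 37.5 Ω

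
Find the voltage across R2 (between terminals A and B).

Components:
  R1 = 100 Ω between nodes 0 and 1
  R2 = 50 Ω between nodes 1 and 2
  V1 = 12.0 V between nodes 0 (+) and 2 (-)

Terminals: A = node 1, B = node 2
R1 and R2 are in series across V1 (node 0 → node 1 → node 2), and the output A–B is taken across R2, so this is a voltage divider.
Series current: I = V1/(R1 + R2) = 12/(100 + 50) = 12/150 = 0.08 A
V_R2 = I × R2 = V1 × R2/(R1 + R2) = 12 × 50/150 = 4 V

Final answer: 4 V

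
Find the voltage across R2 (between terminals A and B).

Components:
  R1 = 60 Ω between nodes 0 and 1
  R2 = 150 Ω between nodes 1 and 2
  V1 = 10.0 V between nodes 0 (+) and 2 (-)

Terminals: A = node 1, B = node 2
R1 and R2 are in series across V1 (node 0 → node 1 → node 2), and the output A–B is taken across R2, so this is a voltage divider.
Series current: I = V1/(R1 + R2) = 10/(60 + 150) = 10/210 = 0.04762 A
V_R2 = I × R2 = V1 × R2/(R1 + R2) = 10 × 150/210 = 7.143 V

Final answer: 7.143 V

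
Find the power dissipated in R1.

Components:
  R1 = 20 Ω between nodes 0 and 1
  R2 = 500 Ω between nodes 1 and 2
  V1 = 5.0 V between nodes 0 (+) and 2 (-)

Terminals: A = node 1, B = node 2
Nodal analysis, taking node 2 as the 0 V reference.
Source V1 fixes V_0 = 5 V.
KCL at each unknown node (sum of currents leaving = 0; resistances in Ω):
  Node 1: (V_1 - 5)/20 + (V_1 - 0)/500 = 0
Collecting terms: 0.052 × V_1 = 0.25  =>  V_1 = 4.808 V
I_R1 = (V_0 - V_1)/R1 = (5 - 4.808)/20 = 0.009615 A
P_R1 = I_R1² × R1 = (0.009615)² × 20 = 0.001849 W

Final answer: 0.001849 W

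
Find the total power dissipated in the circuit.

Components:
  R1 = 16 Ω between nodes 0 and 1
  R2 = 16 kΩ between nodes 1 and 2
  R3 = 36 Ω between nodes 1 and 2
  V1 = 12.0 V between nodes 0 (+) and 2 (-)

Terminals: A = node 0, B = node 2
Nodal analysis, taking node 2 as the 0 V reference.
Source V1 fixes V_0 = 12 V.
KCL at each unknown node (sum of currents leaving = 0; resistances in Ω):
  Node 1: (V_1 - 12)/16 + (V_1 - 0)/16000 + (V_1 - 0)/36 = 0
Collecting terms: 0.09034 × V_1 = 0.75  =>  V_1 = 8.302 V
Power in each resistor, P = (ΔV)²/R:
  P_R1 = (12 - 8.302)²/16 = 0.8547 W
  P_R2 = (8.302 - 0)²/16000 = 0.004308 W
  P_R3 = (8.302 - 0)²/36 = 1.915 W
P_total = P_R1 + P_R2 + P_R3 = 2.774 W

Final answer: 2.774 W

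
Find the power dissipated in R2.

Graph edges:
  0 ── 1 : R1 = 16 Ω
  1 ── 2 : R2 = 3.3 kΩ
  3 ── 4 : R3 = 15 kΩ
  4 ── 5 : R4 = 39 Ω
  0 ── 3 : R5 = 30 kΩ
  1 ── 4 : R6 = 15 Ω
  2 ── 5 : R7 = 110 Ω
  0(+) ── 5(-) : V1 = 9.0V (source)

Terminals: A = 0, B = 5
Nodal analysis, taking node 5 as the 0 V reference.
Source V1 fixes V_0 = 9 V.
KCL at each unknown node (sum of currents leaving = 0; resistances in Ω):
  Node 1: (V_1 - 9)/16 + (V_1 - V_2)/3300 + (V_1 - V_4)/15 = 0
  Node 2: (V_2 - V_1)/3300 + (V_2 - 0)/110 = 0
  Node 3: (V_3 - V_4)/15000 + (V_3 - 9)/30000 = 0
  Node 4: (V_4 - V_3)/15000 + (V_4 - 0)/39 + (V_4 - V_1)/15 = 0
Collecting terms (coefficients in siemens):
  0.1295·V_1 - 0.000303·V_2 - 0.06667·V_4 = 0.5625
  0.009394·V_2 - 0.000303·V_1 = 0
  0.0001·V_3 - 0.00006667·V_4 = 0.0003
  0.09237·V_4 - 0.06667·V_1 - 0.00006667·V_3 = 0
Solving these 4 simultaneous equations (Gaussian elimination) gives:
  V_1 = 6.919 V, V_2 = 0.2232 V, V_3 = 6.332 V, V_4 = 4.998 V
I_R2 = (V_1 - V_2)/R2 = (6.919 - 0.2232)/3300 = 0.002029 A
P_R2 = I_R2² × R2 = (0.002029)² × 3300 = 0.01358 W

Final answer: 0.01358 W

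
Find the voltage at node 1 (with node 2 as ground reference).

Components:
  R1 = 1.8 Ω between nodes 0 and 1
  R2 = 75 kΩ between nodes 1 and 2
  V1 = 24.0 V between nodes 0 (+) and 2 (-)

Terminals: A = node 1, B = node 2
Nodal analysis, taking node 2 as the 0 V reference.
Source V1 fixes V_0 = 24 V.
KCL at each unknown node (sum of currents leaving = 0; resistances in Ω):
  Node 1: (V_1 - 24)/1.8 + (V_1 - 0)/75000 = 0
Collecting terms: 0.5556 × V_1 = 13.33  =>  V_1 = 24 V
The requested potential is V_1 = 24 V.

Final answer: V_1 = 24 V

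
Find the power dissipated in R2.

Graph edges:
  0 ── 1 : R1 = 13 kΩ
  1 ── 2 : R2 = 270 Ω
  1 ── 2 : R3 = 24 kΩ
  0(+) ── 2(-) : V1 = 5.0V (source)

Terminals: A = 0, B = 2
Nodal analysis, taking node 2 as the 0 V reference.
Source V1 fixes V_0 = 5 V.
KCL at each unknown node (sum of currents leaving = 0; resistances in Ω):
  Node 1: (V_1 - 5)/13000 + (V_1 - 0)/270 + (V_1 - 0)/24000 = 0
Collecting terms: 0.003822 × V_1 = 0.0003846  =>  V_1 = 0.1006 V
I_R2 = (V_1 - V_2)/R2 = (0.1006 - 0)/270 = 0.0003727 A
P_R2 = I_R2² × R2 = (0.0003727)² × 270 = 0.0000375 W

Final answer: 3.75e-05 W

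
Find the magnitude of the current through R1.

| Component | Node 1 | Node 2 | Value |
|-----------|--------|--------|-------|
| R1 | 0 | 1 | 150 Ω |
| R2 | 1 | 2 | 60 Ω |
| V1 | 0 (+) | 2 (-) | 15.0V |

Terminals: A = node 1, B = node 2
Nodal analysis, taking node 2 as the 0 V reference.
Source V1 fixes V_0 = 15 V.
KCL at each unknown node (sum of currents leaving = 0; resistances in Ω):
  Node 1: (V_1 - 15)/150 + (V_1 - 0)/60 = 0
Collecting terms: 0.02333 × V_1 = 0.1  =>  V_1 = 4.286 V
I_R1 = (V_0 - V_1)/R1 = (15 - 4.286)/150 = 0.07143 A
|I_R1| = 0.07143 A

Final answer: |I_R1| = 0.07143 A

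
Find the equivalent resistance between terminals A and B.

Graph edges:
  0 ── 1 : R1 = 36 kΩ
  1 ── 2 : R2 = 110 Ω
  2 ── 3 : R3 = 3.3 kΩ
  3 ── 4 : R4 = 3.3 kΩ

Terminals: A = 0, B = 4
Reduce the network between node 0 (A) and node 4 (B) by series/parallel combination:
  Rs1 = R1 + R2 (series, joined only at node 1) = 36000 + 110 = 36110 Ω
  Rs2 = R3 + Rs1 (series, joined only at node 2) = 3300 + 36110 = 39410 Ω
  Rs3 = R4 + Rs2 (series, joined only at node 3) = 3300 + 39410 = 42710 Ω
R_eq = 42.71 kΩ

Final answer: 42.71 kΩ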